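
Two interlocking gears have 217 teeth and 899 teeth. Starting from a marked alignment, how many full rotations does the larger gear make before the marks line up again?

7 rotations

All finish a whole number of cycles simultaneously at t = LCM of the periods.
217 = 7 × 31
899 = 29 × 31
LCM(217, 899) = 7 × 29 × 31 = 6293.
Rotations for period 899: 6293 / 899 = 7.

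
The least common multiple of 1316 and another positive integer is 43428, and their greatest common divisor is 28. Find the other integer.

gcd × lcm = product of the two integers, so the other integer is (28 × 43428) / 1316 = 924.

924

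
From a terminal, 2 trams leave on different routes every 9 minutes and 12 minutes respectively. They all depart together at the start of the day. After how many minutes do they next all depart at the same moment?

They coincide at every common multiple of the periods; the first is the LCM.
9 = 3^2
12 = 2^2 × 3
LCM(9, 12) = 2^2 × 3^2 = 36.

36 minutes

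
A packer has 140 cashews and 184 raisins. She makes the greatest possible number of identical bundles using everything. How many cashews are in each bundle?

35

Number of bundles = gcd(140, 184).
140 = 2^2 × 5 × 7
184 = 2^3 × 23
gcd(140, 184) = 2^2 = 4.
cashews per bundle = 140 / 4 = 35.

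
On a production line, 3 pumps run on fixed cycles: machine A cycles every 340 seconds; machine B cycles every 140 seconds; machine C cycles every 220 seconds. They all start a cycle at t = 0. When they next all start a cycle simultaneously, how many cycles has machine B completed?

The first common completion time is the LCM of the periods.
340 = 2^2 × 5 × 17
140 = 2^2 × 5 × 7
220 = 2^2 × 5 × 11
LCM(340, 140, 220) = 2^2 × 5 × 7 × 11 × 17 = 26180.
Cycles for period 140: 26180 / 140 = 187.

187 cycles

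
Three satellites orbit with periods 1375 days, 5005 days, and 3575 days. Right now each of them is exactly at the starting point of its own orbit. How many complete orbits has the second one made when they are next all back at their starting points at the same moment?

25 orbits

The first common completion time is the LCM of the periods.
1375 = 5^3 × 11
5005 = 5 × 7 × 11 × 13
3575 = 5^2 × 11 × 13
LCM(1375, 5005, 3575) = 5^3 × 7 × 11 × 13 = 125125.
Orbits for period 5005: 125125 / 5005 = 25.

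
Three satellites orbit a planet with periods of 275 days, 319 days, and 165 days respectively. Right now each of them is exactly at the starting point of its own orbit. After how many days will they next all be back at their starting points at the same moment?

23925 days

They coincide at every common multiple of the periods; the first is the LCM.
275 = 5^2 × 11
319 = 11 × 29
165 = 3 × 5 × 11
LCM(275, 319, 165) = 3 × 5^2 × 11 × 29 = 23925.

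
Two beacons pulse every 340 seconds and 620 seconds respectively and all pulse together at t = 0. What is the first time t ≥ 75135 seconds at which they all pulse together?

84320 seconds

Joint pulses occur at multiples of LCM(340, 620).
340 = 2^2 × 5 × 17
620 = 2^2 × 5 × 31
LCM(340, 620) = 2^2 × 5 × 17 × 31 = 10540.
Smallest multiple of 10540 that is ≥ 75135: ⌈75135/10540⌉ × 10540 = 8 × 10540 = 84320.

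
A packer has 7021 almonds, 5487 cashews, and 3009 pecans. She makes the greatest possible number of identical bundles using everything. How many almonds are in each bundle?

119

Number of bundles = gcd(7021, 5487, 3009).
7021 = 7 × 17 × 59
5487 = 3 × 31 × 59
3009 = 3 × 17 × 59
gcd(7021, 5487, 3009) = 59.
almonds per bundle = 7021 / 59 = 119.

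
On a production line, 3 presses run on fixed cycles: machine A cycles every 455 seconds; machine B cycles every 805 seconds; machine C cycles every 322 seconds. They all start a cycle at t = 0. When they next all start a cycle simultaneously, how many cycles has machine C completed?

65 cycles

All finish a whole number of cycles simultaneously at t = LCM of the periods.
455 = 5 × 7 × 13
805 = 5 × 7 × 23
322 = 2 × 7 × 23
LCM(455, 805, 322) = 2 × 5 × 7 × 13 × 23 = 20930.
Cycles for period 322: 20930 / 322 = 65.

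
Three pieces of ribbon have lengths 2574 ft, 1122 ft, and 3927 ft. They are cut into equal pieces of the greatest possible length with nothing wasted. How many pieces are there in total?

Piece length = gcd(2574, 1122, 3927).
2574 = 2 × 3^2 × 11 × 13
1122 = 2 × 3 × 11 × 17
3927 = 3 × 7 × 11 × 17
gcd(2574, 1122, 3927) = 3 × 11 = 33.
Total pieces = 2574/33 + 1122/33 + 3927/33 = 78 + 34 + 119 = 231.

231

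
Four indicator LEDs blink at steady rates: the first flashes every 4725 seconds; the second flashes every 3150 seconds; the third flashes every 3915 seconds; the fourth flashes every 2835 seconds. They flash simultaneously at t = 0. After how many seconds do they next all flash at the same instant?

822150 seconds

They coincide at every common multiple of the periods; the first is the LCM.
4725 = 3^3 × 5^2 × 7
3150 = 2 × 3^2 × 5^2 × 7
3915 = 3^3 × 5 × 29
2835 = 3^4 × 5 × 7
LCM(4725, 3150, 3915, 2835) = 2 × 3^4 × 5^2 × 7 × 29 = 822150.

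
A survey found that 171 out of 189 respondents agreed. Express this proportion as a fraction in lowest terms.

171 = 3^2 × 19
189 = 3^3 × 7
gcd(171, 189) = 3^2 = 9.
Divide numerator and denominator by 9: 171/189 = 19/21.

19/21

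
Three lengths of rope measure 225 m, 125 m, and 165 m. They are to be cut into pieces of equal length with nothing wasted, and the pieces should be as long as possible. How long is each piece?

5 m

The greatest length dividing all of 225, 125, and 165 is their gcd.
225 = 3^2 × 5^2
125 = 5^3
165 = 3 × 5 × 11
gcd(225, 125, 165) = 5.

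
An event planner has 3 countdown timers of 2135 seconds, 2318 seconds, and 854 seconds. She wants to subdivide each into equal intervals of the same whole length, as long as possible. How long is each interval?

The interval must divide each timer length; the longest such is the gcd.
2135 = 5 × 7 × 61
2318 = 2 × 19 × 61
854 = 2 × 7 × 61
gcd(2135, 2318, 854) = 61.

61 seconds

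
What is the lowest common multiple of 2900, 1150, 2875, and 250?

333500

2900 = 2^2 × 5^2 × 29
1150 = 2 × 5^2 × 23
2875 = 5^3 × 23
250 = 2 × 5^3
LCM(2900, 1150, 2875, 250) = 2^2 × 5^3 × 23 × 29 = 333500.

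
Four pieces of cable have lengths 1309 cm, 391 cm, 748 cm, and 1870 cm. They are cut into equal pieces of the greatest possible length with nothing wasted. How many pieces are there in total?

254

Piece length = gcd(1309, 391, 748, 1870).
1309 = 7 × 11 × 17
391 = 17 × 23
748 = 2^2 × 11 × 17
1870 = 2 × 5 × 11 × 17
gcd(1309, 391, 748, 1870) = 17.
Total pieces = 1309/17 + 391/17 + 748/17 + 1870/17 = 77 + 23 + 44 + 110 = 254.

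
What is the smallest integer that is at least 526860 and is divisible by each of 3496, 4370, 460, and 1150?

611800

The integer must be a common multiple of 3496, 4370, 460, and 1150, so a multiple of their LCM.
3496 = 2^3 × 19 × 23
4370 = 2 × 5 × 19 × 23
460 = 2^2 × 5 × 23
1150 = 2 × 5^2 × 23
LCM(3496, 4370, 460, 1150) = 2^3 × 5^2 × 19 × 23 = 87400.
Smallest multiple of 87400 that is ≥ 526860: ⌈526860/87400⌉ × 87400 = 7 × 87400 = 611800.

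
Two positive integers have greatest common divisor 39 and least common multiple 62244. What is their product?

2427516

For any two positive integers, gcd × lcm = product = 39 × 62244 = 2427516.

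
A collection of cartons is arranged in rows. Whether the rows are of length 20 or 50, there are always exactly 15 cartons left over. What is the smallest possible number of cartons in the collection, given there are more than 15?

115

N − 15 must be a common multiple of 20 and 50.
20 = 2^2 × 5
50 = 2 × 5^2
LCM(20, 50) = 2^2 × 5^2 = 100.
Smallest N > 15 is LCM + 15 = 100 + 15 = 115.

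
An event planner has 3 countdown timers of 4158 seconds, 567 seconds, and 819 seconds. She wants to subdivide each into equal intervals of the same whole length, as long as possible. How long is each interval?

63 seconds

The interval must divide each timer length; the longest such is the gcd.
4158 = 2 × 3^3 × 7 × 11
567 = 3^4 × 7
819 = 3^2 × 7 × 13
gcd(4158, 567, 819) = 3^2 × 7 = 63.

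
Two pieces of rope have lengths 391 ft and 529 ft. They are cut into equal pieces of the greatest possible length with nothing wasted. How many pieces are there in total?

Piece length = gcd(391, 529).
391 = 17 × 23
529 = 23^2
gcd(391, 529) = 23.
Total pieces = 391/23 + 529/23 = 17 + 23 = 40.

40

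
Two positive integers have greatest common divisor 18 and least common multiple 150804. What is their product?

For any two positive integers, gcd × lcm = product = 18 × 150804 = 2714472.

2714472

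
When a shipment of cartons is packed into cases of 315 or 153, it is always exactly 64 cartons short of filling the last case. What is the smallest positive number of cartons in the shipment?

Being 64 short of a full case of size k means N ≡ −64 (mod k), i.e. N + 64 is a multiple of each size.
315 = 3^2 × 5 × 7
153 = 3^2 × 17
LCM(315, 153) = 3^2 × 5 × 7 × 17 = 5355.
Smallest positive N is 5355 − 64 = 5291.

5291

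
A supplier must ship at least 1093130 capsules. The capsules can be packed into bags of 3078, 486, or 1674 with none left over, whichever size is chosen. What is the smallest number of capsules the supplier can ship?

1145016

The number of capsules must be a common multiple of 3078, 486, and 1674, so a multiple of their LCM.
3078 = 2 × 3^4 × 19
486 = 2 × 3^5
1674 = 2 × 3^3 × 31
LCM(3078, 486, 1674) = 2 × 3^5 × 19 × 31 = 286254.
Smallest multiple of 286254 that is ≥ 1093130: ⌈1093130/286254⌉ × 286254 = 4 × 286254 = 1145016.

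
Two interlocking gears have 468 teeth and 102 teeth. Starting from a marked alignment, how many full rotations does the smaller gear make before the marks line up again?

The first common completion time is the LCM of the periods.
468 = 2^2 × 3^2 × 13
102 = 2 × 3 × 17
LCM(468, 102) = 2^2 × 3^2 × 13 × 17 = 7956.
Rotations for period 102: 7956 / 102 = 78.

78 rotations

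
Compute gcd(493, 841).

493 = 17 × 29
841 = 29^2
gcd(493, 841) = 29.

29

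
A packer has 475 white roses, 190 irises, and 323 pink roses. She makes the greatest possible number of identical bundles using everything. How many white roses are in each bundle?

25

Number of bundles = gcd(475, 190, 323).
475 = 5^2 × 19
190 = 2 × 5 × 19
323 = 17 × 19
gcd(475, 190, 323) = 19.
white roses per bundle = 475 / 19 = 25.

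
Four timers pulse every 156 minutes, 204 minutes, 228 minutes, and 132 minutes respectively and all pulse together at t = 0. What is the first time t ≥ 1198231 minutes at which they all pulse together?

1662804 minutes

Joint pulses occur at multiples of LCM(156, 204, 228, 132).
156 = 2^2 × 3 × 13
204 = 2^2 × 3 × 17
228 = 2^2 × 3 × 19
132 = 2^2 × 3 × 11
LCM(156, 204, 228, 132) = 2^2 × 3 × 11 × 13 × 17 × 19 = 554268.
Smallest multiple of 554268 that is ≥ 1198231: ⌈1198231/554268⌉ × 554268 = 3 × 554268 = 1662804.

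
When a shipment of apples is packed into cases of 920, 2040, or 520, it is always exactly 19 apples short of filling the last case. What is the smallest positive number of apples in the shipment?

Being 19 short of a full case of size k means N ≡ −19 (mod k), i.e. N + 19 is a multiple of each size.
920 = 2^3 × 5 × 23
2040 = 2^3 × 3 × 5 × 17
520 = 2^3 × 5 × 13
LCM(920, 2040, 520) = 2^3 × 3 × 5 × 13 × 17 × 23 = 609960.
Smallest positive N is 609960 − 19 = 609941.

609941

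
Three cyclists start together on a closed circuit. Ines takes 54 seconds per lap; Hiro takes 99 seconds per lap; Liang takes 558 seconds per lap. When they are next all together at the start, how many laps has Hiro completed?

186 laps

They are all back at their starting positions together after one LCM of the periods.
54 = 2 × 3^3
99 = 3^2 × 11
558 = 2 × 3^2 × 31
LCM(54, 99, 558) = 2 × 3^3 × 11 × 31 = 18414.
Laps for period 99: 18414 / 99 = 186.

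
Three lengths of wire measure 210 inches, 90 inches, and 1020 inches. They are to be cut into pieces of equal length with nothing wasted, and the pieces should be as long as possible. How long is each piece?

Each piece length must divide every original length, so the longest possible is gcd(210, 90, 1020).
210 = 2 × 3 × 5 × 7
90 = 2 × 3^2 × 5
1020 = 2^2 × 3 × 5 × 17
gcd(210, 90, 1020) = 2 × 3 × 5 = 30.

30 inches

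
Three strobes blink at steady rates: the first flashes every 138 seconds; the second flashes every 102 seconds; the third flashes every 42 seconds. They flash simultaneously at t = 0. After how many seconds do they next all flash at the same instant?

16422 seconds

They coincide at every common multiple of the periods; the first is the LCM.
138 = 2 × 3 × 23
102 = 2 × 3 × 17
42 = 2 × 3 × 7
LCM(138, 102, 42) = 2 × 3 × 7 × 17 × 23 = 16422.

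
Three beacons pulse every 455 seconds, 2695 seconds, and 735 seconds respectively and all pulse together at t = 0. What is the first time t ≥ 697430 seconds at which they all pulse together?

Joint pulses occur at multiples of LCM(455, 2695, 735).
455 = 5 × 7 × 13
2695 = 5 × 7^2 × 11
735 = 3 × 5 × 7^2
LCM(455, 2695, 735) = 3 × 5 × 7^2 × 11 × 13 = 105105.
Smallest multiple of 105105 that is ≥ 697430: ⌈697430/105105⌉ × 105105 = 7 × 105105 = 735735.

735735 seconds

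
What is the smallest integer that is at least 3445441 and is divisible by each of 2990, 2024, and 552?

3552120

The integer must be a common multiple of 2990, 2024, and 552, so a multiple of their LCM.
2990 = 2 × 5 × 13 × 23
2024 = 2^3 × 11 × 23
552 = 2^3 × 3 × 23
LCM(2990, 2024, 552) = 2^3 × 3 × 5 × 11 × 13 × 23 = 394680.
Smallest multiple of 394680 that is ≥ 3445441: ⌈3445441/394680⌉ × 394680 = 9 × 394680 = 3552120.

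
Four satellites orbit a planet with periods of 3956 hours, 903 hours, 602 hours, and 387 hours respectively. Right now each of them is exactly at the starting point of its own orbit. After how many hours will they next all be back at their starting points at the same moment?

249228 hours

We need the least common multiple of the intervals.
3956 = 2^2 × 23 × 43
903 = 3 × 7 × 43
602 = 2 × 7 × 43
387 = 3^2 × 43
LCM(3956, 903, 602, 387) = 2^2 × 3^2 × 7 × 23 × 43 = 249228.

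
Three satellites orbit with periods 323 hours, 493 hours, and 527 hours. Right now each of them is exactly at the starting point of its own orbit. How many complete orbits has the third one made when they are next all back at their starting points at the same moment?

551 orbits

The first common completion time is the LCM of the periods.
323 = 17 × 19
493 = 17 × 29
527 = 17 × 31
LCM(323, 493, 527) = 17 × 19 × 29 × 31 = 290377.
Orbits for period 527: 290377 / 527 = 551.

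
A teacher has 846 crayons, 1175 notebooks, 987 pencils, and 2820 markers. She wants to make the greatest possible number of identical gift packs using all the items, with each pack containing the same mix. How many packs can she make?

47 packs

The pack count must divide each quantity, so the greatest is gcd(846, 1175, 987, 2820).
846 = 2 × 3^2 × 47
1175 = 5^2 × 47
987 = 3 × 7 × 47
2820 = 2^2 × 3 × 5 × 47
gcd(846, 1175, 987, 2820) = 47.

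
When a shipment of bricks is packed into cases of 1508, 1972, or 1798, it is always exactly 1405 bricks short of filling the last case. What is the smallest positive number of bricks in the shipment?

Being 1405 short of a full case of size k means N ≡ −1405 (mod k), i.e. N + 1405 is a multiple of each size.
1508 = 2^2 × 13 × 29
1972 = 2^2 × 17 × 29
1798 = 2 × 29 × 31
LCM(1508, 1972, 1798) = 2^2 × 13 × 17 × 29 × 31 = 794716.
Smallest positive N is 794716 − 1405 = 793311.

793311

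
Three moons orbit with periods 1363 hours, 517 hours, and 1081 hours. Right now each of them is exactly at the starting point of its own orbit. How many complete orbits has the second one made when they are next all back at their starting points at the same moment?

667 orbits

The first common completion time is the LCM of the periods.
1363 = 29 × 47
517 = 11 × 47
1081 = 23 × 47
LCM(1363, 517, 1081) = 11 × 23 × 29 × 47 = 344839.
Orbits for period 517: 344839 / 517 = 667.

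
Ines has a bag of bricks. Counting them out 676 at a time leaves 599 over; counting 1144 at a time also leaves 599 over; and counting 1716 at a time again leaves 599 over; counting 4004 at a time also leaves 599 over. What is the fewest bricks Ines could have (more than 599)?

N − 599 must be a common multiple of 676, 1144, 1716, and 4004.
676 = 2^2 × 13^2
1144 = 2^3 × 11 × 13
1716 = 2^2 × 3 × 11 × 13
4004 = 2^2 × 7 × 11 × 13
LCM(676, 1144, 1716, 4004) = 2^3 × 3 × 7 × 11 × 13^2 = 312312.
Smallest N > 599 is LCM + 599 = 312312 + 599 = 312911.

312911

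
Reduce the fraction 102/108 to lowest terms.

102 = 2 × 3 × 17
108 = 2^2 × 3^3
gcd(102, 108) = 2 × 3 = 6.
Divide numerator and denominator by 6: 102/108 = 17/18.

17/18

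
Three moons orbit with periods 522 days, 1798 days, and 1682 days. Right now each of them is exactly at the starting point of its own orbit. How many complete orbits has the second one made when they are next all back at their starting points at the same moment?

261 orbits

The first common completion time is the LCM of the periods.
522 = 2 × 3^2 × 29
1798 = 2 × 29 × 31
1682 = 2 × 29^2
LCM(522, 1798, 1682) = 2 × 3^2 × 29^2 × 31 = 469278.
Orbits for period 1798: 469278 / 1798 = 261.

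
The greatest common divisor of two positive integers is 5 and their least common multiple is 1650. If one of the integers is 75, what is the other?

110

For two integers, gcd × lcm = product, so the other is (5 × 1650) / 75 = 8250 / 75 = 110.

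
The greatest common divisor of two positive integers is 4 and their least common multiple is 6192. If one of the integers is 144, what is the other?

For two integers, gcd × lcm = product, so the other is (4 × 6192) / 144 = 24768 / 144 = 172.

172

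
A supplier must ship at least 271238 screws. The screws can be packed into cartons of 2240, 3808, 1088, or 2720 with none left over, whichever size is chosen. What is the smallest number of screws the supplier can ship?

304640

The number of screws must be a common multiple of 2240, 3808, 1088, and 2720, so a multiple of their LCM.
2240 = 2^6 × 5 × 7
3808 = 2^5 × 7 × 17
1088 = 2^6 × 17
2720 = 2^5 × 5 × 17
LCM(2240, 3808, 1088, 2720) = 2^6 × 5 × 7 × 17 = 38080.
Smallest multiple of 38080 that is ≥ 271238: ⌈271238/38080⌉ × 38080 = 8 × 38080 = 304640.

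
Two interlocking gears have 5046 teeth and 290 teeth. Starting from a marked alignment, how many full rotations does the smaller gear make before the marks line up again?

87 rotations

They are all back at their starting positions together after one LCM of the periods.
5046 = 2 × 3 × 29^2
290 = 2 × 5 × 29
LCM(5046, 290) = 2 × 3 × 5 × 29^2 = 25230.
Rotations for period 290: 25230 / 290 = 87.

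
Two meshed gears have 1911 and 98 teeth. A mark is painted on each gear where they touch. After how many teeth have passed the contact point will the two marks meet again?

3822 teeth

They coincide at every common multiple of the periods; the first is the LCM.
1911 = 3 × 7^2 × 13
98 = 2 × 7^2
LCM(1911, 98) = 2 × 3 × 7^2 × 13 = 3822.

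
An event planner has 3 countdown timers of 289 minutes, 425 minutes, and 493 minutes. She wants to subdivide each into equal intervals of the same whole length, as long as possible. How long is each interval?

The interval must divide each timer length; the longest such is the gcd.
289 = 17^2
425 = 5^2 × 17
493 = 17 × 29
gcd(289, 425, 493) = 17.

17 minutes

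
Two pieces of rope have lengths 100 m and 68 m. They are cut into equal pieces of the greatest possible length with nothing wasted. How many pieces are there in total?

42

Piece length = gcd(100, 68).
100 = 2^2 × 5^2
68 = 2^2 × 17
gcd(100, 68) = 2^2 = 4.
Total pieces = 100/4 + 68/4 = 25 + 17 = 42.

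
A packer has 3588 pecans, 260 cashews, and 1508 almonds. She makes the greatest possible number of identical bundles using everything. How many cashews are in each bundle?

5

Number of bundles = gcd(3588, 260, 1508).
3588 = 2^2 × 3 × 13 × 23
260 = 2^2 × 5 × 13
1508 = 2^2 × 13 × 29
gcd(3588, 260, 1508) = 2^2 × 13 = 52.
cashews per bundle = 260 / 52 = 5.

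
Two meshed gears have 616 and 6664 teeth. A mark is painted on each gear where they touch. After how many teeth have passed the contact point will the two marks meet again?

They coincide at every common multiple of the periods; the first is the LCM.
616 = 2^3 × 7 × 11
6664 = 2^3 × 7^2 × 17
LCM(616, 6664) = 2^3 × 7^2 × 11 × 17 = 73304.

73304 teeth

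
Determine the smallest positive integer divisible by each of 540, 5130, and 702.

133380

540 = 2^2 × 3^3 × 5
5130 = 2 × 3^3 × 5 × 19
702 = 2 × 3^3 × 13
LCM(540, 5130, 702) = 2^2 × 3^3 × 5 × 13 × 19 = 133380.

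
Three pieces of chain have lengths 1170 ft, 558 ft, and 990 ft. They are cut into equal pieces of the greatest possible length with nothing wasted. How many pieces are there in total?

151

Piece length = gcd(1170, 558, 990).
1170 = 2 × 3^2 × 5 × 13
558 = 2 × 3^2 × 31
990 = 2 × 3^2 × 5 × 11
gcd(1170, 558, 990) = 2 × 3^2 = 18.
Total pieces = 1170/18 + 558/18 + 990/18 = 65 + 31 + 55 = 151.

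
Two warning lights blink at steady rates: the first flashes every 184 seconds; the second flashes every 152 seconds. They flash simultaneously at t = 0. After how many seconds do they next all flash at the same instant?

They coincide at every common multiple of the periods; the first is the LCM.
184 = 2^3 × 23
152 = 2^3 × 19
LCM(184, 152) = 2^3 × 19 × 23 = 3496.

3496 seconds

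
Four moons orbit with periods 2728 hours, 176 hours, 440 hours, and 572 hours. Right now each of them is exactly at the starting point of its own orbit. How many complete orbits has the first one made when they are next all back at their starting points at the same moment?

They are all back at their starting positions together after one LCM of the periods.
2728 = 2^3 × 11 × 31
176 = 2^4 × 11
440 = 2^3 × 5 × 11
572 = 2^2 × 11 × 13
LCM(2728, 176, 440, 572) = 2^4 × 5 × 11 × 13 × 31 = 354640.
Orbits for period 2728: 354640 / 2728 = 130.

130 orbits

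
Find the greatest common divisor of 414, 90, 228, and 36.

414 = 2 × 3^2 × 23
90 = 2 × 3^2 × 5
228 = 2^2 × 3 × 19
36 = 2^2 × 3^2
gcd(414, 90, 228, 36) = 2 × 3 = 6.

6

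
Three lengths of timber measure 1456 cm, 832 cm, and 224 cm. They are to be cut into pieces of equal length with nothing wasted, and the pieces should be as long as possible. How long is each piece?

16 cm

Each piece length must divide every original length, so the longest possible is gcd(1456, 832, 224).
1456 = 2^4 × 7 × 13
832 = 2^6 × 13
224 = 2^5 × 7
gcd(1456, 832, 224) = 2^4 = 16.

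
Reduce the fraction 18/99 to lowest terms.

2/11

18 = 2 × 3^2
99 = 3^2 × 11
gcd(18, 99) = 3^2 = 9.
Divide numerator and denominator by 9: 18/99 = 2/11.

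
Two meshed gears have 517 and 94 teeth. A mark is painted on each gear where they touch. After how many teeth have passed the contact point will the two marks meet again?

1034 teeth

We need the least common multiple of the intervals.
517 = 11 × 47
94 = 2 × 47
LCM(517, 94) = 2 × 11 × 47 = 1034.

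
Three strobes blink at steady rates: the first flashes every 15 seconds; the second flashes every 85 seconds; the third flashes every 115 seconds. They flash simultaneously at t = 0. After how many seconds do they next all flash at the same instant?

The first simultaneous occurrence is after LCM of the individual periods.
15 = 3 × 5
85 = 5 × 17
115 = 5 × 23
LCM(15, 85, 115) = 3 × 5 × 17 × 23 = 5865.

5865 seconds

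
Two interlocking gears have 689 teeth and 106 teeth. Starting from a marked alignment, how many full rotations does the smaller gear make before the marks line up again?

13 rotations

All finish a whole number of cycles simultaneously at t = LCM of the periods.
689 = 13 × 53
106 = 2 × 53
LCM(689, 106) = 2 × 13 × 53 = 1378.
Rotations for period 106: 1378 / 106 = 13.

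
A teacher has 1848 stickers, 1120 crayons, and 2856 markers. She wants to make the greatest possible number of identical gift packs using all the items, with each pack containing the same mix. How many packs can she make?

56 packs

The pack count must divide each quantity, so the greatest is gcd(1848, 1120, 2856).
1848 = 2^3 × 3 × 7 × 11
1120 = 2^5 × 5 × 7
2856 = 2^3 × 3 × 7 × 17
gcd(1848, 1120, 2856) = 2^3 × 7 = 56.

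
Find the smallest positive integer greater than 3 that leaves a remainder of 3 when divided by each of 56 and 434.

N − 3 must be a common multiple of 56 and 434.
56 = 2^3 × 7
434 = 2 × 7 × 31
LCM(56, 434) = 2^3 × 7 × 31 = 1736.
Smallest N > 3 is LCM + 3 = 1736 + 3 = 1739.

1739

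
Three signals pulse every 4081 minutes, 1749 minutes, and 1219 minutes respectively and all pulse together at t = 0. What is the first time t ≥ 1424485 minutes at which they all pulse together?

Joint pulses occur at multiples of LCM(4081, 1749, 1219).
4081 = 7 × 11 × 53
1749 = 3 × 11 × 53
1219 = 23 × 53
LCM(4081, 1749, 1219) = 3 × 7 × 11 × 23 × 53 = 281589.
Smallest multiple of 281589 that is ≥ 1424485: ⌈1424485/281589⌉ × 281589 = 6 × 281589 = 1689534.

1689534 minutes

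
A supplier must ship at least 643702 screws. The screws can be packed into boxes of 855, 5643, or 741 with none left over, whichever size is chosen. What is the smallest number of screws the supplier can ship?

The number of screws must be a common multiple of 855, 5643, and 741, so a multiple of their LCM.
855 = 3^2 × 5 × 19
5643 = 3^3 × 11 × 19
741 = 3 × 13 × 19
LCM(855, 5643, 741) = 3^3 × 5 × 11 × 13 × 19 = 366795.
Smallest multiple of 366795 that is ≥ 643702: ⌈643702/366795⌉ × 366795 = 2 × 366795 = 733590.

733590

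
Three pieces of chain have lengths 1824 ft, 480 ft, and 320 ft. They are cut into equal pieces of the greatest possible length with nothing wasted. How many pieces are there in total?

82

Piece length = gcd(1824, 480, 320).
1824 = 2^5 × 3 × 19
480 = 2^5 × 3 × 5
320 = 2^6 × 5
gcd(1824, 480, 320) = 2^5 = 32.
Total pieces = 1824/32 + 480/32 + 320/32 = 57 + 15 + 10 = 82.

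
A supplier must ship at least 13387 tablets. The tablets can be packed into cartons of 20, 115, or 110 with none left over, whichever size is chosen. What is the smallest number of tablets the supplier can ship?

The number of tablets must be a common multiple of 20, 115, and 110, so a multiple of their LCM.
20 = 2^2 × 5
115 = 5 × 23
110 = 2 × 5 × 11
LCM(20, 115, 110) = 2^2 × 5 × 11 × 23 = 5060.
Smallest multiple of 5060 that is ≥ 13387: ⌈13387/5060⌉ × 5060 = 3 × 5060 = 15180.

15180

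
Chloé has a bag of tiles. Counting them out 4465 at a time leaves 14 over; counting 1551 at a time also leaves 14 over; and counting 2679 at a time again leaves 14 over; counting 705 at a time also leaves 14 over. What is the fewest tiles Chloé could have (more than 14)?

N − 14 must be a common multiple of 4465, 1551, 2679, and 705.
4465 = 5 × 19 × 47
1551 = 3 × 11 × 47
2679 = 3 × 19 × 47
705 = 3 × 5 × 47
LCM(4465, 1551, 2679, 705) = 3 × 5 × 11 × 19 × 47 = 147345.
Smallest N > 14 is LCM + 14 = 147345 + 14 = 147359.

147359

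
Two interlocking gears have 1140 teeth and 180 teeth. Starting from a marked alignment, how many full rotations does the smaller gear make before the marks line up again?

19 rotations

The first common completion time is the LCM of the periods.
1140 = 2^2 × 3 × 5 × 19
180 = 2^2 × 3^2 × 5
LCM(1140, 180) = 2^2 × 3^2 × 5 × 19 = 3420.
Rotations for period 180: 3420 / 180 = 19.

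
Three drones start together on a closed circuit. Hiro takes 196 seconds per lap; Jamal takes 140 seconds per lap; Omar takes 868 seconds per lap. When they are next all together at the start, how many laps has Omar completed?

35 laps

The first common completion time is the LCM of the periods.
196 = 2^2 × 7^2
140 = 2^2 × 5 × 7
868 = 2^2 × 7 × 31
LCM(196, 140, 868) = 2^2 × 5 × 7^2 × 31 = 30380.
Laps for period 868: 30380 / 868 = 35.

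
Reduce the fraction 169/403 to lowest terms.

13/31

169 = 13^2
403 = 13 × 31
gcd(169, 403) = 13.
Divide numerator and denominator by 13: 169/403 = 13/31.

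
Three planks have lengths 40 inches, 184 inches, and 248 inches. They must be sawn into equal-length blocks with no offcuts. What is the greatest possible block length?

8 inches

This is the greatest common divisor of 40, 184, and 248.
40 = 2^3 × 5
184 = 2^3 × 23
248 = 2^3 × 31
gcd(40, 184, 248) = 2^3 = 8.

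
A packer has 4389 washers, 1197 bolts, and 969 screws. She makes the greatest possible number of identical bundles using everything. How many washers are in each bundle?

Number of bundles = gcd(4389, 1197, 969).
4389 = 3 × 7 × 11 × 19
1197 = 3^2 × 7 × 19
969 = 3 × 17 × 19
gcd(4389, 1197, 969) = 3 × 19 = 57.
washers per bundle = 4389 / 57 = 77.

77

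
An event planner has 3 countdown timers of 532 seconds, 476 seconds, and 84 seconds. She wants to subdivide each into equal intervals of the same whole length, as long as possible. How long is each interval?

The interval must divide each timer length; the longest such is the gcd.
532 = 2^2 × 7 × 19
476 = 2^2 × 7 × 17
84 = 2^2 × 3 × 7
gcd(532, 476, 84) = 2^2 × 7 = 28.

28 seconds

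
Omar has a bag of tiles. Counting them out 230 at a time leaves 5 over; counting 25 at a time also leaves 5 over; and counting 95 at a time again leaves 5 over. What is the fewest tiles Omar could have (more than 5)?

N − 5 must be a common multiple of 230, 25, and 95.
230 = 2 × 5 × 23
25 = 5^2
95 = 5 × 19
LCM(230, 25, 95) = 2 × 5^2 × 19 × 23 = 21850.
Smallest N > 5 is LCM + 5 = 21850 + 5 = 21855.

21855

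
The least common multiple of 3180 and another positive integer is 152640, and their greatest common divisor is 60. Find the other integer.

2880

gcd × lcm = product of the two integers, so the other integer is (60 × 152640) / 3180 = 2880.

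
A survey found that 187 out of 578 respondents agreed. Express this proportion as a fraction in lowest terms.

11/34

187 = 11 × 17
578 = 2 × 17^2
gcd(187, 578) = 17.
Divide numerator and denominator by 17: 187/578 = 11/34.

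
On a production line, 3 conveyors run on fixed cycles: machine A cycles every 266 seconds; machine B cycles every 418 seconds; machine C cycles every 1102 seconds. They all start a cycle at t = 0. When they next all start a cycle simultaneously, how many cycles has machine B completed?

203 cycles

They are all back at their starting positions together after one LCM of the periods.
266 = 2 × 7 × 19
418 = 2 × 11 × 19
1102 = 2 × 19 × 29
LCM(266, 418, 1102) = 2 × 7 × 11 × 19 × 29 = 84854.
Cycles for period 418: 84854 / 418 = 203.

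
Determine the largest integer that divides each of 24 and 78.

6

24 = 2^3 × 3
78 = 2 × 3 × 13
gcd(24, 78) = 2 × 3 = 6.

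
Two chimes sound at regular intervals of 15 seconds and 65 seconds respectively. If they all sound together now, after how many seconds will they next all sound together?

195 seconds

The first simultaneous occurrence is after LCM of the individual periods.
15 = 3 × 5
65 = 5 × 13
LCM(15, 65) = 3 × 5 × 13 = 195.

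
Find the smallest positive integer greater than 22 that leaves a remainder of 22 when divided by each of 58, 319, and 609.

N − 22 must be a common multiple of 58, 319, and 609.
58 = 2 × 29
319 = 11 × 29
609 = 3 × 7 × 29
LCM(58, 319, 609) = 2 × 3 × 7 × 11 × 29 = 13398.
Smallest N > 22 is LCM + 22 = 13398 + 22 = 13420.

13420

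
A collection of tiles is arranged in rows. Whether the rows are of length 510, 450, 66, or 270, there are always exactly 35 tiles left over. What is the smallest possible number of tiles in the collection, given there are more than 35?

252485

N − 35 must be a common multiple of 510, 450, 66, and 270.
510 = 2 × 3 × 5 × 17
450 = 2 × 3^2 × 5^2
66 = 2 × 3 × 11
270 = 2 × 3^3 × 5
LCM(510, 450, 66, 270) = 2 × 3^3 × 5^2 × 11 × 17 = 252450.
Smallest N > 35 is LCM + 35 = 252450 + 35 = 252485.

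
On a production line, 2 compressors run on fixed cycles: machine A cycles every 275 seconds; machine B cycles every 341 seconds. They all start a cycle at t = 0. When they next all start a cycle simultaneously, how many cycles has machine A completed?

31 cycles

They are all back at their starting positions together after one LCM of the periods.
275 = 5^2 × 11
341 = 11 × 31
LCM(275, 341) = 5^2 × 11 × 31 = 8525.
Cycles for period 275: 8525 / 275 = 31.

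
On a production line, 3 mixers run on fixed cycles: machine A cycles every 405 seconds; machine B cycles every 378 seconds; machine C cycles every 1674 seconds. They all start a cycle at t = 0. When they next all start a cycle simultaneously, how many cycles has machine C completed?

105 cycles

The first common completion time is the LCM of the periods.
405 = 3^4 × 5
378 = 2 × 3^3 × 7
1674 = 2 × 3^3 × 31
LCM(405, 378, 1674) = 2 × 3^4 × 5 × 7 × 31 = 175770.
Cycles for period 1674: 175770 / 1674 = 105.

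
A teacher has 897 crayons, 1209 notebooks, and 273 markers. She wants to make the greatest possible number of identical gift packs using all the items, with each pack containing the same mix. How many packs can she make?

The pack count must divide each quantity, so the greatest is gcd(897, 1209, 273).
897 = 3 × 13 × 23
1209 = 3 × 13 × 31
273 = 3 × 7 × 13
gcd(897, 1209, 273) = 3 × 13 = 39.

39 packs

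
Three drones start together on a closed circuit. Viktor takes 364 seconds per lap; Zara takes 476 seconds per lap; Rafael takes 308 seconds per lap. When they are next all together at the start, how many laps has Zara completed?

All finish a whole number of cycles simultaneously at t = LCM of the periods.
364 = 2^2 × 7 × 13
476 = 2^2 × 7 × 17
308 = 2^2 × 7 × 11
LCM(364, 476, 308) = 2^2 × 7 × 11 × 13 × 17 = 68068.
Laps for period 476: 68068 / 476 = 143.

143 laps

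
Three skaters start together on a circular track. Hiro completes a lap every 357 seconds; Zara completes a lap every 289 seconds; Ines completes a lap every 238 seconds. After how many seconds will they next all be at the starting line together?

12138 seconds

The first simultaneous occurrence is after LCM of the individual periods.
357 = 3 × 7 × 17
289 = 17^2
238 = 2 × 7 × 17
LCM(357, 289, 238) = 2 × 3 × 7 × 17^2 = 12138.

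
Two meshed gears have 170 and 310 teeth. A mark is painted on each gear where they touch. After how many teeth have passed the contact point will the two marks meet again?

The first simultaneous occurrence is after LCM of the individual periods.
170 = 2 × 5 × 17
310 = 2 × 5 × 31
LCM(170, 310) = 2 × 5 × 17 × 31 = 5270.

5270 teeth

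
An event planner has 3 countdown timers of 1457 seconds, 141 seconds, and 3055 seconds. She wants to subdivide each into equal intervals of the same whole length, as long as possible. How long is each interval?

47 seconds

The interval must divide each timer length; the longest such is the gcd.
1457 = 31 × 47
141 = 3 × 47
3055 = 5 × 13 × 47
gcd(1457, 141, 3055) = 47.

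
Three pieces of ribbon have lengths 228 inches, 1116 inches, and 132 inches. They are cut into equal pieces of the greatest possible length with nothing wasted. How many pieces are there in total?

Piece length = gcd(228, 1116, 132).
228 = 2^2 × 3 × 19
1116 = 2^2 × 3^2 × 31
132 = 2^2 × 3 × 11
gcd(228, 1116, 132) = 2^2 × 3 = 12.
Total pieces = 228/12 + 1116/12 + 132/12 = 19 + 93 + 11 = 123.

123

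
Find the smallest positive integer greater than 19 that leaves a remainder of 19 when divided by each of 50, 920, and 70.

32219

N − 19 must be a common multiple of 50, 920, and 70.
50 = 2 × 5^2
920 = 2^3 × 5 × 23
70 = 2 × 5 × 7
LCM(50, 920, 70) = 2^3 × 5^2 × 7 × 23 = 32200.
Smallest N > 19 is LCM + 19 = 32200 + 19 = 32219.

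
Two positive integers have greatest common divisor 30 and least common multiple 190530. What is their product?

5715900

For any two positive integers, gcd × lcm = product = 30 × 190530 = 5715900.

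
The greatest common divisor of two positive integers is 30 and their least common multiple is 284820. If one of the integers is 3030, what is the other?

2820

For two integers, gcd × lcm = product, so the other is (30 × 284820) / 3030 = 8544600 / 3030 = 2820.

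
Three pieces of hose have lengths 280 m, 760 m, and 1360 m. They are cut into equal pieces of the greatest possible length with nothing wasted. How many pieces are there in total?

Piece length = gcd(280, 760, 1360).
280 = 2^3 × 5 × 7
760 = 2^3 × 5 × 19
1360 = 2^4 × 5 × 17
gcd(280, 760, 1360) = 2^3 × 5 = 40.
Total pieces = 280/40 + 760/40 + 1360/40 = 7 + 19 + 34 = 60.

60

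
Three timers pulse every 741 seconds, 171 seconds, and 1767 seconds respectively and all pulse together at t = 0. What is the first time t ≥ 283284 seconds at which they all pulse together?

344565 seconds

Joint pulses occur at multiples of LCM(741, 171, 1767).
741 = 3 × 13 × 19
171 = 3^2 × 19
1767 = 3 × 19 × 31
LCM(741, 171, 1767) = 3^2 × 13 × 19 × 31 = 68913.
Smallest multiple of 68913 that is ≥ 283284: ⌈283284/68913⌉ × 68913 = 5 × 68913 = 344565.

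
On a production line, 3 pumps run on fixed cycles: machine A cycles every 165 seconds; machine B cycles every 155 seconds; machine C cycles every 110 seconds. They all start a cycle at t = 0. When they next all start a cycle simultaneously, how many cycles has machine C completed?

The first common completion time is the LCM of the periods.
165 = 3 × 5 × 11
155 = 5 × 31
110 = 2 × 5 × 11
LCM(165, 155, 110) = 2 × 3 × 5 × 11 × 31 = 10230.
Cycles for period 110: 10230 / 110 = 93.

93 cycles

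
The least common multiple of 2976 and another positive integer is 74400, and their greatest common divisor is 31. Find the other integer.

gcd × lcm = product of the two integers, so the other integer is (31 × 74400) / 2976 = 775.

775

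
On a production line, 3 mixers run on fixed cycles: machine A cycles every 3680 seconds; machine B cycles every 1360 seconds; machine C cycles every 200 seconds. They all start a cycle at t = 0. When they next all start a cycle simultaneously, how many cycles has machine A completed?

85 cycles

All finish a whole number of cycles simultaneously at t = LCM of the periods.
3680 = 2^5 × 5 × 23
1360 = 2^4 × 5 × 17
200 = 2^3 × 5^2
LCM(3680, 1360, 200) = 2^5 × 5^2 × 17 × 23 = 312800.
Cycles for period 3680: 312800 / 3680 = 85.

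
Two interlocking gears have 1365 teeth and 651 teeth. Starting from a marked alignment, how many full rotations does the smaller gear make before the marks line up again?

The first common completion time is the LCM of the periods.
1365 = 3 × 5 × 7 × 13
651 = 3 × 7 × 31
LCM(1365, 651) = 3 × 5 × 7 × 13 × 31 = 42315.
Rotations for period 651: 42315 / 651 = 65.

65 rotations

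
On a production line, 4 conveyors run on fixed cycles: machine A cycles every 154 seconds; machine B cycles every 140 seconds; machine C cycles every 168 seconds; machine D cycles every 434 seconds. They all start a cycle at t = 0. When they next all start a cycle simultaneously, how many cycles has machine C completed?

The first common completion time is the LCM of the periods.
154 = 2 × 7 × 11
140 = 2^2 × 5 × 7
168 = 2^3 × 3 × 7
434 = 2 × 7 × 31
LCM(154, 140, 168, 434) = 2^3 × 3 × 5 × 7 × 11 × 31 = 286440.
Cycles for period 168: 286440 / 168 = 1705.

1705 cycles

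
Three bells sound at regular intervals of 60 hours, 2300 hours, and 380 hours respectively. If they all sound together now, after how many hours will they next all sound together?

The first simultaneous occurrence is after LCM of the individual periods.
60 = 2^2 × 3 × 5
2300 = 2^2 × 5^2 × 23
380 = 2^2 × 5 × 19
LCM(60, 2300, 380) = 2^2 × 3 × 5^2 × 19 × 23 = 131100.

131100 hours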